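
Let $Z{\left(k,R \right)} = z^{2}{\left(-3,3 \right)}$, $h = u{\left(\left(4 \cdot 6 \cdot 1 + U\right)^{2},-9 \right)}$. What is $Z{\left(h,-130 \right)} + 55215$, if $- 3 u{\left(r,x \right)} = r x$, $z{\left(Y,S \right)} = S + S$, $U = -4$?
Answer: $55251$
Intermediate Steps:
$z{\left(Y,S \right)} = 2 S$
$u{\left(r,x \right)} = - \frac{r x}{3}$
$h = 1200$ ($h = \left(- \frac{1}{3}\right) \left(4 \cdot 6 \cdot 1 - 4\right)^{2} \left(-9\right) = \left(- \frac{1}{3}\right) \left(24 \cdot 1 - 4\right)^{2} \left(-9\right) = \left(- \frac{1}{3}\right) \left(24 - 4\right)^{2} \left(-9\right) = \left(- \frac{1}{3}\right) 20^{2} \left(-9\right) = \left(- \frac{1}{3}\right) 400 \left(-9\right) = 1200$)
$Z{\left(k,R \right)} = 36$ ($Z{\left(k,R \right)} = \left(2 \cdot 3\right)^{2} = 6^{2} = 36$)
$Z{\left(h,-130 \right)} + 55215 = 36 + 55215 = 55251$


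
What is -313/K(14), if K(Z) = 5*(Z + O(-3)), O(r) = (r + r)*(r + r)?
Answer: -313/250 ≈ -1.2520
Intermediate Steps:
O(r) = 4*r**2 (O(r) = (2*r)*(2*r) = 4*r**2)
K(Z) = 180 + 5*Z (K(Z) = 5*(Z + 4*(-3)**2) = 5*(Z + 4*9) = 5*(Z + 36) = 5*(36 + Z) = 180 + 5*Z)
-313/K(14) = -313/(180 + 5*14) = -313/(180 + 70) = -313/250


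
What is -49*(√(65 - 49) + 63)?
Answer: -3283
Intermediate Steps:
-49*(√(65 - 49) + 63) = -49*(√16 + 63) = -49*(4 + 63) = -49*67 = -3283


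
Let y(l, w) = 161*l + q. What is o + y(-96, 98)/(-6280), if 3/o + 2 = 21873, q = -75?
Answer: 339697341/137349880 ≈ 2.4732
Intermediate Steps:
o = 3/21871 (o = 3/(-2 + 21873) = 3/21871 ≈ 0.00013717)
y(l, w) = -75 + 161*l (y(l, w) = 161*l - 75 = -75 + 161*l)
o + y(-96, 98)/(-6280) = 3/21871 + (-75 + 161*(-96))/(-6280) = 3/21871 + (-75 - 15456)*(-1/6280) = 3/21871 - 15531*(-1/6280) = 3/21871 + 15531/6280 = 339697341/137349880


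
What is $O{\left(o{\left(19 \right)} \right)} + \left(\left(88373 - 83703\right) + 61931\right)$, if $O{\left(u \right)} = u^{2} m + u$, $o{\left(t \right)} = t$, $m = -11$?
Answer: $62649$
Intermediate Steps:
$O{\left(u \right)} = u - 11 u^{2}$ ($O{\left(u \right)} = u^{2} \left(-11\right) + u = - 11 u^{2} + u = u - 11 u^{2}$)
$O{\left(o{\left(19 \right)} \right)} + \left(\left(88373 - 83703\right) + 61931\right) = 19 \left(1 - 209\right) + \left(\left(88373 - 83703\right) + 61931\right) = 19 \left(1 - 209\right) + \left(4670 + 61931\right) = 19 \left(-208\right) + 66601 = -3952 + 66601 = 62649$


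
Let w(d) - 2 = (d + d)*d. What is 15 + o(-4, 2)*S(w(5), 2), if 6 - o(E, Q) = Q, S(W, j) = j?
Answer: 23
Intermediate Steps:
w(d) = 2 + 2*d² (w(d) = 2 + (d + d)*d = 2 + (2*d)*d = 2 + 2*d²)
o(E, Q) = 6 - Q
15 + o(-4, 2)*S(w(5), 2) = 15 + (6 - 1*2)*2 = 15 + (6 - 2)*2 = 15 + 4*2 = 15 + 8 = 23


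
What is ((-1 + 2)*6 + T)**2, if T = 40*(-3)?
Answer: 12996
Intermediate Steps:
T = -120
((-1 + 2)*6 + T)**2 = ((-1 + 2)*6 - 120)**2 = (1*6 - 120)**2 = (6 - 120)**2 = (-114)**2 = 12996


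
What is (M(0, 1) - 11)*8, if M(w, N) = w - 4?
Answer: -120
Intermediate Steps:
M(w, N) = -4 + w
(M(0, 1) - 11)*8 = ((-4 + 0) - 11)*8 = (-4 - 11)*8 = -15*8 = -120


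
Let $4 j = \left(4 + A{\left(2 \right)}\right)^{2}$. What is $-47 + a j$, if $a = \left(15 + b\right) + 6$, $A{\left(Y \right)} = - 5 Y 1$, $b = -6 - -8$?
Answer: $160$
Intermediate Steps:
$b = 2$ ($b = -6 + 8 = 2$)
$A{\left(Y \right)} = - 5 Y$
$a = 23$ ($a = \left(15 + 2\right) + 6 = 17 + 6 = 23$)
$j = 9$ ($j = \frac{\left(4 - 10\right)^{2}}{4} = \frac{\left(-6\right)^{2}}{4} = \frac{1}{4} \cdot 36 = 9$)
$-47 + a j = -47 + 23 \cdot 9 = -47 + 207 = 160$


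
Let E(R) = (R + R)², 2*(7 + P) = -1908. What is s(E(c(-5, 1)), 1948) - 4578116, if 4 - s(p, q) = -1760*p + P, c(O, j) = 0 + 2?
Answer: -4548991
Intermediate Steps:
P = -961 (P = -7 + (½)*(-1908) = -7 - 954 = -961)
c(O, j) = 2
E(R) = 4*R² (E(R) = (2*R)² = 4*R²)
s(p, q) = 965 + 1760*p (s(p, q) = 4 - (-1760*p - 961) = 4 - (-961 - 1760*p) = 4 + (961 + 1760*p) = 965 + 1760*p)
s(E(c(-5, 1)), 1948) - 4578116 = (965 + 1760*(4*2²)) - 4578116 = (965 + 1760*(4*4)) - 4578116 = (965 + 1760*16) - 4578116 = (965 + 28160) - 4578116 = 29125 - 4578116 = -4548991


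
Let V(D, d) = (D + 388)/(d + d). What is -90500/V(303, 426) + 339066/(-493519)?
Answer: -2927193100662/26232433 ≈ -1.1159e+5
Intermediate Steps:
V(D, d) = (388 + D)/(2*d) (V(D, d) = (388 + D)/((2*d)) = (388 + D)*(1/(2*d)) = (388 + D)/(2*d))
-90500/V(303, 426) + 339066/(-493519) = -90500*852/(388 + 303) + 339066/(-493519) = -90500/((½)*(1/426)*691) + 339066*(-1/493519) = -90500/691/852 - 26082/37963 = -90500*852/691 - 26082/37963 = -77106000/691 - 26082/37963 = -2927193100662/26232433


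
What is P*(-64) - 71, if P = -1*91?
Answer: 5753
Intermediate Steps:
P = -91
P*(-64) - 71 = -91*(-64) - 71 = 5824 - 71 = 5753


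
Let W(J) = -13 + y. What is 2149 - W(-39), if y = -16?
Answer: 2178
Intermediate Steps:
W(J) = -29 (W(J) = -13 - 16 = -29)
2149 - W(-39) = 2149 - 1*(-29) = 2149 + 29 = 2178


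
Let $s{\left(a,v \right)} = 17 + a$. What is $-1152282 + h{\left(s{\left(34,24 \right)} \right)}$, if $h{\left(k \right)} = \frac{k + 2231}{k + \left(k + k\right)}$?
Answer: $- \frac{176296864}{153} \approx -1.1523 \cdot 10^{6}$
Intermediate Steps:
$h{\left(k \right)} = \frac{2231 + k}{3 k}$ ($h{\left(k \right)} = \frac{2231 + k}{k + 2 k} = \frac{2231 + k}{3 k}$)
$-1152282 + h{\left(s{\left(34,24 \right)} \right)} = -1152282 + \frac{2231 + \left(17 + 34\right)}{3 \left(17 + 34\right)} = -1152282 + \frac{2231 + 51}{3 \cdot 51} = -1152282 + \frac{1}{3} \cdot \frac{1}{51} \cdot 2282 = -1152282 + \frac{2282}{153} = - \frac{176296864}{153}$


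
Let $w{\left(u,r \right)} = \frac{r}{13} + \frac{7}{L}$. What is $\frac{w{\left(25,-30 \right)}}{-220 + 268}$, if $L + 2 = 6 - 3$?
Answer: $\frac{61}{624} \approx 0.097756$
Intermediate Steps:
$L = 1$ ($L = -2 + \left(6 - 3\right) = -2 + 3 = 1$)
$w{\left(u,r \right)} = 7 + \frac{r}{13}$ ($w{\left(u,r \right)} = \frac{r}{13} + \frac{7}{1} = r \frac{1}{13} + 7 \cdot 1 = \frac{r}{13} + 7 = 7 + \frac{r}{13}$)
$\frac{w{\left(25,-30 \right)}}{-220 + 268} = \frac{7 + \frac{1}{13} \left(-30\right)}{-220 + 268} = \frac{7 - \frac{30}{13}}{48} = \frac{61}{13} \cdot \frac{1}{48} = \frac{61}{624}$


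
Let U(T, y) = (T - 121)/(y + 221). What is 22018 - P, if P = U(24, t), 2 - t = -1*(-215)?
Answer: 176241/8 ≈ 22030.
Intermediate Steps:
t = -213 (t = 2 - (-1)*(-215) = 2 - 1*215 = 2 - 215 = -213)
U(T, y) = (-121 + T)/(221 + y)
P = -97/8 (P = (-121 + 24)/(221 - 213) = -97/8 ≈ -12.125)
22018 - P = 22018 - 1*(-97/8) = 22018 + 97/8 = 176241/8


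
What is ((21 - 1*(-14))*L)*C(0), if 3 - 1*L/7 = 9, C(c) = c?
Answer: 0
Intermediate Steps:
L = -42 (L = 21 - 7*9 = 21 - 63 = -42)
((21 - 1*(-14))*L)*C(0) = ((21 - 1*(-14))*(-42))*0 = ((21 + 14)*(-42))*0 = (35*(-42))*0 = -1470*0 = 0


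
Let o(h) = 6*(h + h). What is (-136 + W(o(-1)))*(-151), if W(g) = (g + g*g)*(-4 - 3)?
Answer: 160060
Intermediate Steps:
o(h) = 12*h (o(h) = 6*(2*h) = 12*h)
W(g) = -7*g - 7*g² (W(g) = (g + g²)*(-7) = -7*g - 7*g²)
(-136 + W(o(-1)))*(-151) = (-136 - 7*12*(-1)*(1 + 12*(-1)))*(-151) = (-136 - 7*(-12)*(1 - 12))*(-151) = (-136 - 7*(-12)*(-11))*(-151) = (-136 - 924)*(-151) = -1060*(-151) = 160060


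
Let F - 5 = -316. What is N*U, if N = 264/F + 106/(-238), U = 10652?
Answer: -510220148/37009 ≈ -13786.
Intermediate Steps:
F = -311 (F = 5 - 316 = -311)
N = -47899/37009 (N = 264/(-311) + 106/(-238) = 264*(-1/311) + 106*(-1/238) = -264/311 - 53/119 = -47899/37009 ≈ -1.2943)
N*U = -47899/37009*10652 = -510220148/37009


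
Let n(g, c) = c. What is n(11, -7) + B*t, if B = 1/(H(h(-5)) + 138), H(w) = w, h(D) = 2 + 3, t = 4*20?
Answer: -921/143 ≈ -6.4406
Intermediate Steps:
t = 80
h(D) = 5
B = 1/143 (B = 1/(5 + 138) = 1/143 ≈ 0.0069930)
n(11, -7) + B*t = -7 + (1/143)*80 = -7 + 80/143 = -921/143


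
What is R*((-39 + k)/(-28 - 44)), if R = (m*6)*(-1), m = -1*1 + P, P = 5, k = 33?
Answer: -2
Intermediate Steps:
m = 4 (m = -1*1 + 5 = -1 + 5 = 4)
R = -24 (R = (4*6)*(-1) = 24*(-1) = -24)
R*((-39 + k)/(-28 - 44)) = -24*(-39 + 33)/(-28 - 44) = -(-144)/(-72) = -(-144)*(-1)/72 = -24*1/12 = -2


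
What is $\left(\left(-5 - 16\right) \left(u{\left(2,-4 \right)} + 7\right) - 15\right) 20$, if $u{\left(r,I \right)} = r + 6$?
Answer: $-6600$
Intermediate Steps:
$u{\left(r,I \right)} = 6 + r$
$\left(\left(-5 - 16\right) \left(u{\left(2,-4 \right)} + 7\right) - 15\right) 20 = \left(\left(-5 - 16\right) \left(\left(6 + 2\right) + 7\right) - 15\right) 20 = \left(- 21 \left(8 + 7\right) - 15\right) 20 = \left(\left(-21\right) 15 - 15\right) 20 = \left(-315 - 15\right) 20 = \left(-330\right) 20 = -6600$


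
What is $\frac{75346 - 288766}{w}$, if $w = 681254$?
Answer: $- \frac{106710}{340627} \approx -0.31328$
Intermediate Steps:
$\frac{75346 - 288766}{w} = \frac{75346 - 288766}{681254} = \left(75346 - 288766\right) \frac{1}{681254} = \left(-213420\right) \frac{1}{681254} = - \frac{106710}{340627}$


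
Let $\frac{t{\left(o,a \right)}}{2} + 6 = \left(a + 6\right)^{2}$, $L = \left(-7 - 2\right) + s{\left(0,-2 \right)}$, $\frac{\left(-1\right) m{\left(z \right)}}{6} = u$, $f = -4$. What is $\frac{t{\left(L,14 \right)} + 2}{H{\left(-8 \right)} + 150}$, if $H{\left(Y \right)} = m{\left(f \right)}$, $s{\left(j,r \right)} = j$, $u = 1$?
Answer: $\frac{395}{72} \approx 5.4861$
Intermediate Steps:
$m{\left(z \right)} = -6$ ($m{\left(z \right)} = \left(-6\right) 1 = -6$)
$H{\left(Y \right)} = -6$
$L = -9$ ($L = \left(-7 - 2\right) + 0 = -9 + 0 = -9$)
$t{\left(o,a \right)} = -12 + 2 \left(6 + a\right)^{2}$ ($t{\left(o,a \right)} = -12 + 2 \left(a + 6\right)^{2} = -12 + 2 \left(6 + a\right)^{2}$)
$\frac{t{\left(L,14 \right)} + 2}{H{\left(-8 \right)} + 150} = \frac{\left(-12 + 2 \left(6 + 14\right)^{2}\right) + 2}{-6 + 150} = \frac{\left(-12 + 2 \cdot 20^{2}\right) + 2}{144} = \left(\left(-12 + 2 \cdot 400\right) + 2\right) \frac{1}{144} = \left(\left(-12 + 800\right) + 2\right) \frac{1}{144} = \left(788 + 2\right) \frac{1}{144} = 790 \cdot \frac{1}{144} = \frac{395}{72}$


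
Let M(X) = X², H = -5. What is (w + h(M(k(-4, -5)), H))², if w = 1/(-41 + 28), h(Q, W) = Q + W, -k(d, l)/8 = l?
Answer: 429898756/169 ≈ 2.5438e+6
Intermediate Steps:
k(d, l) = -8*l
w = -1/13 (w = 1/(-13) = -1/13 ≈ -0.076923)
(w + h(M(k(-4, -5)), H))² = (-1/13 + ((-8*(-5))² - 5))² = (-1/13 + (40² - 5))² = (-1/13 + (1600 - 5))² = (-1/13 + 1595)² = (20734/13)² = 429898756/169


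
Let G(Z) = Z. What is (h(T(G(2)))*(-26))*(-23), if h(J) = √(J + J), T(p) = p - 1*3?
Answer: 598*I*√2 ≈ 845.7*I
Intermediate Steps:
T(p) = -3 + p (T(p) = p - 3 = -3 + p)
h(J) = √2*√J (h(J) = √(2*J) = √2*√J)
(h(T(G(2)))*(-26))*(-23) = ((√2*√(-3 + 2))*(-26))*(-23) = ((√2*√(-1))*(-26))*(-23) = ((√2*I)*(-26))*(-23) = ((I*√2)*(-26))*(-23) = -26*I*√2*(-23) = 598*I*√2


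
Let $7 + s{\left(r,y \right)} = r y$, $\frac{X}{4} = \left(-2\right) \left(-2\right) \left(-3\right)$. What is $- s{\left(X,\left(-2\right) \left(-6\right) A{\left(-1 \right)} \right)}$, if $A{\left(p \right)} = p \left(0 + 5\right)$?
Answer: $-2873$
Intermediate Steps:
$X = -48$ ($X = 4 \left(-2\right) \left(-2\right) \left(-3\right) = 4 \cdot 4 \left(-3\right) = 4 \left(-12\right) = -48$)
$A{\left(p \right)} = 5 p$ ($A{\left(p \right)} = p 5 = 5 p$)
$s{\left(r,y \right)} = -7 + r y$
$- s{\left(X,\left(-2\right) \left(-6\right) A{\left(-1 \right)} \right)} = - (-7 - 48 \left(-2\right) \left(-6\right) 5 \left(-1\right)) = - (-7 - 48 \cdot 12 \left(-5\right)) = - (-7 - -2880) = - (-7 + 2880) = \left(-1\right) 2873 = -2873$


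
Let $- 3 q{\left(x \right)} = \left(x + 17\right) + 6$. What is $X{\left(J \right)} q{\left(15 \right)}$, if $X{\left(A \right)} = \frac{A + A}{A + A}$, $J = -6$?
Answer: $- \frac{38}{3} \approx -12.667$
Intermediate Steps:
$X{\left(A \right)} = 1$ ($X{\left(A \right)} = \frac{2 A}{2 A} = 2 A \frac{1}{2 A} = 1$)
$q{\left(x \right)} = - \frac{23}{3} - \frac{x}{3}$ ($q{\left(x \right)} = - \frac{\left(x + 17\right) + 6}{3} = - \frac{\left(17 + x\right) + 6}{3} = - \frac{23 + x}{3} = - \frac{23}{3} - \frac{x}{3}$)
$X{\left(J \right)} q{\left(15 \right)} = 1 \left(- \frac{23}{3} - 5\right) = 1 \left(- \frac{38}{3}\right) = - \frac{38}{3}$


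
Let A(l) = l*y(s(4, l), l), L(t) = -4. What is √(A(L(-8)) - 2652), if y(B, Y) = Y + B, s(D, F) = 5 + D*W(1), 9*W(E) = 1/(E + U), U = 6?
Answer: 4*I*√73213/21 ≈ 51.539*I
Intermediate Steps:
W(E) = 1/(9*(6 + E)) (W(E) = 1/(9*(E + 6)) = 1/(9*(6 + E)))
s(D, F) = 5 + D/63 (s(D, F) = 5 + D*(1/(9*(6 + 1))) = 5 + D*((⅑)/7) = 5 + D*((⅑)*(⅐)) = 5 + D*(1/63) = 5 + D/63)
y(B, Y) = B + Y
A(l) = l*(319/63 + l) (A(l) = l*((5 + (1/63)*4) + l) = l*((5 + 4/63) + l) = l*(319/63 + l))
√(A(L(-8)) - 2652) = √((1/63)*(-4)*(319 + 63*(-4)) - 2652) = √((1/63)*(-4)*(319 - 252) - 2652) = √((1/63)*(-4)*67 - 2652) = √(-268/63 - 2652) = √(-167344/63) = 4*I*√73213/21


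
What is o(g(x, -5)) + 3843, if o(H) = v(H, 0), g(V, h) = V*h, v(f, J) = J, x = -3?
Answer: 3843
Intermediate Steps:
o(H) = 0
o(g(x, -5)) + 3843 = 0 + 3843 = 3843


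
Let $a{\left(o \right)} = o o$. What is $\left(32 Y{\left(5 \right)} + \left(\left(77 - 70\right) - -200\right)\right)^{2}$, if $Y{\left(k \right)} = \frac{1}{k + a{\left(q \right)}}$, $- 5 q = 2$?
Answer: $\frac{756415009}{16641} \approx 45455.0$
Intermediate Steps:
$q = - \frac{2}{5}$ ($q = \left(- \frac{1}{5}\right) 2 = - \frac{2}{5} \approx -0.4$)
$a{\left(o \right)} = o^{2}$
$Y{\left(k \right)} = \frac{1}{\frac{4}{25} + k}$ ($Y{\left(k \right)} = \frac{1}{k + \left(- \frac{2}{5}\right)^{2}} = \frac{1}{k + \frac{4}{25}} = \frac{1}{\frac{4}{25} + k}$)
$\left(32 Y{\left(5 \right)} + \left(\left(77 - 70\right) - -200\right)\right)^{2} = \left(32 \frac{25}{4 + 25 \cdot 5} + \left(\left(77 - 70\right) - -200\right)\right)^{2} = \left(32 \frac{25}{4 + 125} + \left(\left(77 - 70\right) + 200\right)\right)^{2} = \left(32 \cdot \frac{25}{129} + \left(7 + 200\right)\right)^{2} = \left(32 \cdot 25 \cdot \frac{1}{129} + 207\right)^{2} = \left(32 \cdot \frac{25}{129} + 207\right)^{2} = \left(\frac{800}{129} + 207\right)^{2} = \left(\frac{27503}{129}\right)^{2} = \frac{756415009}{16641}$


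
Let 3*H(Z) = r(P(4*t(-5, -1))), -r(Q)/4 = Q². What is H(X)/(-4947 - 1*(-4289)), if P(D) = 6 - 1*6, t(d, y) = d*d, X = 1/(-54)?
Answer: 0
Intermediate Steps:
X = -1/54 ≈ -0.018519
t(d, y) = d²
P(D) = 0 (P(D) = 6 - 6 = 0)
r(Q) = -4*Q²
H(Z) = 0 (H(Z) = (-4*0²)/3 = (-4*0)/3 = (⅓)*0 = 0)
H(X)/(-4947 - 1*(-4289)) = 0/(-4947 - 1*(-4289)) = 0/(-4947 + 4289) = 0/(-658) = 0*(-1/658) = 0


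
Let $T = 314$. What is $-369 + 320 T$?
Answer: $100111$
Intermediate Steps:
$-369 + 320 T = -369 + 320 \cdot 314 = -369 + 100480 = 100111$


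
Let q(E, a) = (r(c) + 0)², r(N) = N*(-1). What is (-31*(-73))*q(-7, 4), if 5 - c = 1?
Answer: 36208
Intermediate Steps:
c = 4 (c = 5 - 1*1 = 5 - 1 = 4)
r(N) = -N
q(E, a) = 16 (q(E, a) = (-1*4 + 0)² = (-4 + 0)² = (-4)² = 16)
(-31*(-73))*q(-7, 4) = -31*(-73)*16 = 2263*16 = 36208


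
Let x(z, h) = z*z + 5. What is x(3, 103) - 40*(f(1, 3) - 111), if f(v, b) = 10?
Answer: 4054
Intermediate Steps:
x(z, h) = 5 + z² (x(z, h) = z² + 5 = 5 + z²)
x(3, 103) - 40*(f(1, 3) - 111) = (5 + 3²) - 40*(10 - 111) = (5 + 9) - 40*(-101) = 14 - 1*(-4040) = 14 + 4040 = 4054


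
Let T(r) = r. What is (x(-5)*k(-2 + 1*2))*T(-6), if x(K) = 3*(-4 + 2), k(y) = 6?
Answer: 216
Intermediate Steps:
x(K) = -6 (x(K) = 3*(-2) = -6)
(x(-5)*k(-2 + 1*2))*T(-6) = -6*6*(-6) = -36*(-6) = 216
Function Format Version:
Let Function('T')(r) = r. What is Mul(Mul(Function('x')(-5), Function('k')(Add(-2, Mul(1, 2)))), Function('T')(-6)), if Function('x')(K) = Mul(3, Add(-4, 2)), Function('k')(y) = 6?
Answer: 216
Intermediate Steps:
Function('x')(K) = -6 (Function('x')(K) = Mul(3, -2) = -6)
Mul(Mul(Function('x')(-5), Function('k')(Add(-2, Mul(1, 2)))), Function('T')(-6)) = Mul(Mul(-6, 6), -6) = Mul(-36, -6) = 216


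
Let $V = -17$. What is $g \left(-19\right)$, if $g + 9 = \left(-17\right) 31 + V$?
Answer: $10507$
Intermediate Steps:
$g = -553$ ($g = -9 - 544 = -553$)
$g \left(-19\right) = \left(-553\right) \left(-19\right) = 10507$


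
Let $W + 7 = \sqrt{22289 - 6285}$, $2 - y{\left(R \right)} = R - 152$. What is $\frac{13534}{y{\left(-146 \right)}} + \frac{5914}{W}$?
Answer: $\frac{22835437}{478650} + \frac{11828 \sqrt{4001}}{15955} \approx 94.6$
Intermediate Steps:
$y{\left(R \right)} = 154 - R$ ($y{\left(R \right)} = 2 - \left(R - 152\right) = 2 - \left(-152 + R\right) = 154 - R$)
$W = -7 + 2 \sqrt{4001}$ ($W = -7 + \sqrt{22289 - 6285} = -7 + \sqrt{16004} = -7 + 2 \sqrt{4001} \approx 119.51$)
$\frac{13534}{y{\left(-146 \right)}} + \frac{5914}{W} = \frac{13534}{154 - -146} + \frac{5914}{-7 + 2 \sqrt{4001}} = \frac{13534}{154 + 146} + \frac{5914}{-7 + 2 \sqrt{4001}} = \frac{13534}{300} + \frac{5914}{-7 + 2 \sqrt{4001}} = 13534 \cdot \frac{1}{300} + \frac{5914}{-7 + 2 \sqrt{4001}} = \frac{6767}{150} + \frac{5914}{-7 + 2 \sqrt{4001}}$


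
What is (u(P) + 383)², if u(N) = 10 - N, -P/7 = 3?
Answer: 171396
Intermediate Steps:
P = -21 (P = -7*3 = -21)
(u(P) + 383)² = ((10 - 1*(-21)) + 383)² = ((10 + 21) + 383)² = (31 + 383)² = 414² = 171396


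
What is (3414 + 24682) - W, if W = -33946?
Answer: 62042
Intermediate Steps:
(3414 + 24682) - W = (3414 + 24682) - 1*(-33946) = 28096 + 33946 = 62042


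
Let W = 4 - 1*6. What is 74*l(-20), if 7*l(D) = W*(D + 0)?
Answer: 2960/7 ≈ 422.86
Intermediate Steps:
W = -2 (W = 4 - 6 = -2)
l(D) = -2*D/7 (l(D) = (-2*(D + 0))/7 = (-2*D)/7 = -2*D/7)
74*l(-20) = 74*(-2/7*(-20)) = 74*(40/7) = 2960/7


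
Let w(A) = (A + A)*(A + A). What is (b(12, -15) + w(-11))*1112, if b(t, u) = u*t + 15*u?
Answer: 87848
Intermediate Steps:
b(t, u) = 15*u + t*u (b(t, u) = t*u + 15*u = 15*u + t*u)
w(A) = 4*A² (w(A) = (2*A)*(2*A) = 4*A²)
(b(12, -15) + w(-11))*1112 = (-15*(15 + 12) + 4*(-11)²)*1112 = (-15*27 + 4*121)*1112 = (-405 + 484)*1112 = 79*1112 = 87848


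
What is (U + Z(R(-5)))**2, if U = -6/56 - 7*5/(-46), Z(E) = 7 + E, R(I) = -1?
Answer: 18361225/414736 ≈ 44.272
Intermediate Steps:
U = 421/644 (U = -6*1/56 - 35*(-1/46) = -3/28 + 35/46 = 421/644 ≈ 0.65373)
(U + Z(R(-5)))**2 = (421/644 + (7 - 1))**2 = (421/644 + 6)**2 = (4285/644)**2 = 18361225/414736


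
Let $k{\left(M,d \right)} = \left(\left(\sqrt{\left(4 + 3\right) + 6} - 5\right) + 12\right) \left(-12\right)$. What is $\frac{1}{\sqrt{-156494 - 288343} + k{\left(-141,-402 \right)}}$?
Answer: $- \frac{1}{84 + 12 \sqrt{13} - i \sqrt{444837}} \approx -0.00027605 - 0.0014467 i$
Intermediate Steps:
$k{\left(M,d \right)} = -84 - 12 \sqrt{13}$ ($k{\left(M,d \right)} = \left(\left(\sqrt{7 + 6} - 5\right) + 12\right) \left(-12\right) = \left(\left(\sqrt{13} - 5\right) + 12\right) \left(-12\right) = \left(\left(-5 + \sqrt{13}\right) + 12\right) \left(-12\right) = \left(7 + \sqrt{13}\right) \left(-12\right) = -84 - 12 \sqrt{13}$)
$\frac{1}{\sqrt{-156494 - 288343} + k{\left(-141,-402 \right)}} = \frac{1}{\sqrt{-156494 - 288343} - \left(84 + 12 \sqrt{13}\right)} = \frac{1}{\sqrt{-444837} - \left(84 + 12 \sqrt{13}\right)} = \frac{1}{i \sqrt{444837} - \left(84 + 12 \sqrt{13}\right)} = \frac{1}{-84 - 12 \sqrt{13} + i \sqrt{444837}}$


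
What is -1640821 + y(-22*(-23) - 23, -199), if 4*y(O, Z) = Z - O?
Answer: -3281983/2 ≈ -1.6410e+6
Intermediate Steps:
y(O, Z) = -O/4 + Z/4 (y(O, Z) = (Z - O)/4 = -O/4 + Z/4)
-1640821 + y(-22*(-23) - 23, -199) = -1640821 + (-(-22*(-23) - 23)/4 + (¼)*(-199)) = -1640821 + (-(506 - 23)/4 - 199/4) = -1640821 + (-¼*483 - 199/4) = -1640821 + (-483/4 - 199/4) = -1640821 - 341/2 = -3281983/2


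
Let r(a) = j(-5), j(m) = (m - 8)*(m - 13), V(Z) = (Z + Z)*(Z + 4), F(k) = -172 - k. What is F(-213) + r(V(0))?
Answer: 275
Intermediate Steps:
V(Z) = 2*Z*(4 + Z) (V(Z) = (2*Z)*(4 + Z) = 2*Z*(4 + Z))
j(m) = (-13 + m)*(-8 + m) (j(m) = (-8 + m)*(-13 + m) = (-13 + m)*(-8 + m))
r(a) = 234 (r(a) = 104 + (-5)**2 - 21*(-5) = 104 + 25 + 105 = 234)
F(-213) + r(V(0)) = (-172 - 1*(-213)) + 234 = (-172 + 213) + 234 = 41 + 234 = 275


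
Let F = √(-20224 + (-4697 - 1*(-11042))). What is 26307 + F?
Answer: 26307 + I*√13879 ≈ 26307.0 + 117.81*I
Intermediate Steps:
F = I*√13879 (F = √(-20224 + (-4697 + 11042)) = √(-20224 + 6345) = √(-13879) = I*√13879 ≈ 117.81*I)
26307 + F = 26307 + I*√13879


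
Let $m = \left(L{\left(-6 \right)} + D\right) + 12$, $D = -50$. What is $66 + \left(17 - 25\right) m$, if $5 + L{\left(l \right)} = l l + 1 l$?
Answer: $170$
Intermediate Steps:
$L{\left(l \right)} = -5 + l + l^{2}$ ($L{\left(l \right)} = -5 + \left(l l + 1 l\right) = -5 + \left(l^{2} + l\right) = -5 + \left(l + l^{2}\right) = -5 + l + l^{2}$)
$m = -13$ ($m = \left(\left(-5 - 6 + \left(-6\right)^{2}\right) - 50\right) + 12 = \left(\left(-5 - 6 + 36\right) - 50\right) + 12 = \left(25 - 50\right) + 12 = -25 + 12 = -13$)
$66 + \left(17 - 25\right) m = 66 + \left(17 - 25\right) \left(-13\right) = 66 - -104 = 66 + 104 = 170$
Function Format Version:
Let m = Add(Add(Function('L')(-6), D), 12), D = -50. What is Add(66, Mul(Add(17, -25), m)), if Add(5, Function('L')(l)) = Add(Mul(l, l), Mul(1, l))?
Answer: 170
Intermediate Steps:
Function('L')(l) = Add(-5, l, Pow(l, 2)) (Function('L')(l) = Add(-5, Add(Mul(l, l), Mul(1, l))) = Add(-5, Add(Pow(l, 2), l)) = Add(-5, Add(l, Pow(l, 2))) = Add(-5, l, Pow(l, 2)))
m = -13 (m = Add(Add(Add(-5, -6, Pow(-6, 2)), -50), 12) = Add(Add(Add(-5, -6, 36), -50), 12) = Add(Add(25, -50), 12) = Add(-25, 12) = -13)
Add(66, Mul(Add(17, -25), m)) = Add(66, Mul(Add(17, -25), -13)) = Add(66, Mul(-8, -13)) = Add(66, 104) = 170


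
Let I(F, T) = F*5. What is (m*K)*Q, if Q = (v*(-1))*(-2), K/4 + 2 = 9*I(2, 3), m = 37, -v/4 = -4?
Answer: 416768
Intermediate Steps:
v = 16 (v = -4*(-4) = 16)
I(F, T) = 5*F
K = 352 (K = -8 + 4*(9*(5*2)) = -8 + 4*(9*10) = -8 + 4*90 = -8 + 360 = 352)
Q = 32 (Q = (16*(-1))*(-2) = -16*(-2) = 32)
(m*K)*Q = (37*352)*32 = 13024*32 = 416768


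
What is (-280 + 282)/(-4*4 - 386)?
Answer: -1/201 ≈ -0.0049751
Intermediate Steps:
(-280 + 282)/(-4*4 - 386) = 2/(-16 - 386) = 2/(-402) = 2*(-1/402) = -1/201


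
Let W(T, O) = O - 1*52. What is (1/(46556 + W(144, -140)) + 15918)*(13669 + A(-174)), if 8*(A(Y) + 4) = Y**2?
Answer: 25756235117547/92728 ≈ 2.7776e+8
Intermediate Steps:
W(T, O) = -52 + O (W(T, O) = O - 52 = -52 + O)
A(Y) = -4 + Y**2/8
(1/(46556 + W(144, -140)) + 15918)*(13669 + A(-174)) = (1/(46556 + (-52 - 140)) + 15918)*(13669 + (-4 + (1/8)*(-174)**2)) = (1/(46556 - 192) + 15918)*(13669 + (-4 + (1/8)*30276)) = (1/46364 + 15918)*(13669 + (-4 + 7569/2)) = (1/46364 + 15918)*(13669 + 7561/2) = (738022153/46364)*(34899/2) = 25756235117547/92728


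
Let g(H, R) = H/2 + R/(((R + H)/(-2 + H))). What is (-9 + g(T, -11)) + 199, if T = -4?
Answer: 918/5 ≈ 183.60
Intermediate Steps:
g(H, R) = H/2 + R*(-2 + H)/(H + R) (g(H, R) = H*(1/2) + R/(((H + R)/(-2 + H))) = H/2 + R/(((H + R)/(-2 + H))) = H/2 + R*((-2 + H)/(H + R)) = H/2 + R*(-2 + H)/(H + R))
(-9 + g(T, -11)) + 199 = (-9 + ((-4)**2 - 4*(-11) + 3*(-4)*(-11))/(2*(-4 - 11))) + 199 = (-9 + (1/2)*(16 + 44 + 132)/(-15)) + 199 = (-9 + (1/2)*(-1/15)*192) + 199 = (-9 - 32/5) + 199 = -77/5 + 199 = 918/5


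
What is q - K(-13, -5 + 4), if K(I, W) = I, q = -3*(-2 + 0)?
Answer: 19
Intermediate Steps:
q = 6 (q = -3*(-2) = 6)
q - K(-13, -5 + 4) = 6 - 1*(-13) = 6 + 13 = 19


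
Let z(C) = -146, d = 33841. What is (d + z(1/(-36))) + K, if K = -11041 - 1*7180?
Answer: 15474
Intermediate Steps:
K = -18221 (K = -11041 - 7180 = -18221)
(d + z(1/(-36))) + K = (33841 - 146) - 18221 = 33695 - 18221 = 15474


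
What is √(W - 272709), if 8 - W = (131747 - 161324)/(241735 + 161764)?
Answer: I*√44398831383525778/403499 ≈ 522.21*I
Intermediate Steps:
W = 3257569/403499 (W = 8 - (131747 - 161324)/(241735 + 161764) = 8 - (-29577)/403499 = 8 - 1*(-29577/403499) = 8 + 29577/403499 = 3257569/403499 ≈ 8.0733)
√(W - 272709) = √(3257569/403499 - 272709) = √(-110034551222/403499) = I*√44398831383525778/403499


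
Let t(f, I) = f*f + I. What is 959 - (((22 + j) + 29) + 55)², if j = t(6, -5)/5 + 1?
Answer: -296381/25 ≈ -11855.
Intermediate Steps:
t(f, I) = I + f² (t(f, I) = f² + I = I + f²)
j = 36/5 (j = (-5 + 6²)/5 + 1 = (-5 + 36)*(⅕) + 1 = 31*(⅕) + 1 = 31/5 + 1 = 36/5 ≈ 7.2000)
959 - (((22 + j) + 29) + 55)² = 959 - (((22 + 36/5) + 29) + 55)² = 959 - ((146/5 + 29) + 55)² = 959 - (291/5 + 55)² = 959 - (566/5)² = 959 - 1*320356/25 = 959 - 320356/25 = -296381/25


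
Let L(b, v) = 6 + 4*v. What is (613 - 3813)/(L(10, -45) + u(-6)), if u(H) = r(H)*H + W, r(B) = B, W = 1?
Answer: 3200/137 ≈ 23.358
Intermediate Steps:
u(H) = 1 + H**2 (u(H) = H*H + 1 = H**2 + 1 = 1 + H**2)
(613 - 3813)/(L(10, -45) + u(-6)) = (613 - 3813)/((6 + 4*(-45)) + (1 + (-6)**2)) = -3200/((6 - 180) + (1 + 36)) = -3200/(-174 + 37) = -3200/(-137) = -3200*(-1/137) = 3200/137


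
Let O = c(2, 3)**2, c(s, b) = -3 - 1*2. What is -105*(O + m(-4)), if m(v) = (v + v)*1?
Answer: -1785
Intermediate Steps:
c(s, b) = -5 (c(s, b) = -3 - 2 = -5)
O = 25 (O = (-5)**2 = 25)
m(v) = 2*v (m(v) = (2*v)*1 = 2*v)
-105*(O + m(-4)) = -105*(25 + 2*(-4)) = -105*(25 - 8) = -105*17 = -1785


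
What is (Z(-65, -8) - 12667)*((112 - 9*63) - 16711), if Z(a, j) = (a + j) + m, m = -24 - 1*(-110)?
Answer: 217218564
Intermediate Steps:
m = 86 (m = -24 + 110 = 86)
Z(a, j) = 86 + a + j (Z(a, j) = (a + j) + 86 = 86 + a + j)
(Z(-65, -8) - 12667)*((112 - 9*63) - 16711) = ((86 - 65 - 8) - 12667)*((112 - 9*63) - 16711) = (13 - 12667)*((112 - 567) - 16711) = -12654*(-455 - 16711) = -12654*(-17166) = 217218564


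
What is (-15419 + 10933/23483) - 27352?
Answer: -1004380460/23483 ≈ -42771.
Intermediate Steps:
(-15419 + 10933/23483) - 27352 = -362073444/23483 - 27352 = -1004380460/23483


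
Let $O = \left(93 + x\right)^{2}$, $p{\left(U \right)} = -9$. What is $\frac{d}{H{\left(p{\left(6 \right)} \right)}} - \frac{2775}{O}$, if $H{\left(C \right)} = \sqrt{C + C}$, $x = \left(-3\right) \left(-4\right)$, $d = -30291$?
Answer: $- \frac{37}{147} + \frac{10097 i \sqrt{2}}{2} \approx -0.2517 + 7139.7 i$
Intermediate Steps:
$x = 12$
$H{\left(C \right)} = \sqrt{2} \sqrt{C}$ ($H{\left(C \right)} = \sqrt{2 C} = \sqrt{2} \sqrt{C}$)
$O = 11025$ ($O = \left(93 + 12\right)^{2} = 105^{2} = 11025$)
$\frac{d}{H{\left(p{\left(6 \right)} \right)}} - \frac{2775}{O} = - \frac{30291}{\sqrt{2} \sqrt{-9}} - \frac{2775}{11025} = - \frac{30291}{\sqrt{2} \cdot 3 i} - \frac{37}{147} = - \frac{30291}{3 i \sqrt{2}} - \frac{37}{147} = - 30291 \left(- \frac{i \sqrt{2}}{6}\right) - \frac{37}{147} = \frac{10097 i \sqrt{2}}{2} - \frac{37}{147} = - \frac{37}{147} + \frac{10097 i \sqrt{2}}{2}$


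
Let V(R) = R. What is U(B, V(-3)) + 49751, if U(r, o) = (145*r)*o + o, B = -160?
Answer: 119348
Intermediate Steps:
U(r, o) = o + 145*o*r (U(r, o) = 145*o*r + o = o + 145*o*r)
U(B, V(-3)) + 49751 = -3*(1 + 145*(-160)) + 49751 = -3*(1 - 23200) + 49751 = -3*(-23199) + 49751 = 69597 + 49751 = 119348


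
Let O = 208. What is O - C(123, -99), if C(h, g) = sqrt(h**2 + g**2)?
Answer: 208 - 3*sqrt(2770) ≈ 50.108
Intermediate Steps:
C(h, g) = sqrt(g**2 + h**2)
O - C(123, -99) = 208 - sqrt((-99)**2 + 123**2) = 208 - sqrt(9801 + 15129) = 208 - sqrt(24930) = 208 - 3*sqrt(2770)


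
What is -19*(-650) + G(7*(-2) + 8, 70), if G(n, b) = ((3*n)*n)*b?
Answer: 19910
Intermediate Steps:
G(n, b) = 3*b*n**2 (G(n, b) = (3*n**2)*b = 3*b*n**2)
-19*(-650) + G(7*(-2) + 8, 70) = -19*(-650) + 3*70*(7*(-2) + 8)**2 = 12350 + 3*70*(-14 + 8)**2 = 12350 + 3*70*(-6)**2 = 12350 + 3*70*36 = 12350 + 7560 = 19910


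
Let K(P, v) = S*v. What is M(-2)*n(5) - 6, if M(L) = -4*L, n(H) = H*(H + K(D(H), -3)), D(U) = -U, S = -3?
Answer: 554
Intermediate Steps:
K(P, v) = -3*v
n(H) = H*(9 + H) (n(H) = H*(H - 3*(-3)) = H*(H + 9) = H*(9 + H))
M(-2)*n(5) - 6 = (-4*(-2))*(5*(9 + 5)) - 6 = 8*(5*14) - 6 = 8*70 - 6 = 560 - 6 = 554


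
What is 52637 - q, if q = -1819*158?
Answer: 340039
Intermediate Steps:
q = -287402
52637 - q = 52637 - 1*(-287402) = 52637 + 287402 = 340039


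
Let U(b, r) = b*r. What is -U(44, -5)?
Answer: 220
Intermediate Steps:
-U(44, -5) = -44*(-5) = -1*(-220) = 220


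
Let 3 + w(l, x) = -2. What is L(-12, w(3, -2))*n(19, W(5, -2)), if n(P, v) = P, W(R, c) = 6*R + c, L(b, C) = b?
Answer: -228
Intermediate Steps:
w(l, x) = -5 (w(l, x) = -3 - 2 = -5)
W(R, c) = c + 6*R
L(-12, w(3, -2))*n(19, W(5, -2)) = -12*19 = -228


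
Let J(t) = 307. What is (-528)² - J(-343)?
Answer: 278477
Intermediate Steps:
(-528)² - J(-343) = (-528)² - 1*307 = 278784 - 307 = 278477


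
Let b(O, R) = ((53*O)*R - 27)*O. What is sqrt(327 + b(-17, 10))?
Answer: 2*sqrt(38489) ≈ 392.37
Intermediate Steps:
b(O, R) = O*(-27 + 53*O*R) (b(O, R) = (53*O*R - 27)*O = (-27 + 53*O*R)*O = O*(-27 + 53*O*R))
sqrt(327 + b(-17, 10)) = sqrt(327 - 17*(-27 + 53*(-17)*10)) = sqrt(327 - 17*(-27 - 9010)) = sqrt(327 - 17*(-9037)) = sqrt(327 + 153629) = sqrt(153956) = 2*sqrt(38489)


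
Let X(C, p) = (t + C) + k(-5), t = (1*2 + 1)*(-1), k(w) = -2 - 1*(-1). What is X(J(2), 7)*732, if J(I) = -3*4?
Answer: -11712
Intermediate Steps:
k(w) = -1 (k(w) = -2 + 1 = -1)
t = -3 (t = (2 + 1)*(-1) = 3*(-1) = -3)
J(I) = -12
X(C, p) = -4 + C (X(C, p) = (-3 + C) - 1 = -4 + C)
X(J(2), 7)*732 = (-4 - 12)*732 = -16*732 = -11712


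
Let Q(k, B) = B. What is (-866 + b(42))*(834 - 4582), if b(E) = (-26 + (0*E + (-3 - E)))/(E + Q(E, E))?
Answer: 68227655/21 ≈ 3.2489e+6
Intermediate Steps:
b(E) = (-29 - E)/(2*E) (b(E) = (-26 + (0*E + (-3 - E)))/(E + E) = (-26 + (0 + (-3 - E)))/((2*E)) = (-26 + (-3 - E))*(1/(2*E)) = (-29 - E)*(1/(2*E)) = (-29 - E)/(2*E))
(-866 + b(42))*(834 - 4582) = (-866 + (½)*(-29 - 1*42)/42)*(834 - 4582) = (-866 + (½)*(1/42)*(-29 - 42))*(-3748) = (-866 + (½)*(1/42)*(-71))*(-3748) = (-866 - 71/84)*(-3748) = -72815/84*(-3748) = 68227655/21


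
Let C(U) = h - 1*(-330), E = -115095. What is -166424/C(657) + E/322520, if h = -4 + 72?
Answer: -5372087629/12836296 ≈ -418.51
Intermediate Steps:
h = 68
C(U) = 398 (C(U) = 68 - 1*(-330) = 68 + 330 = 398)
-166424/C(657) + E/322520 = -166424/398 - 115095/322520 = -166424*1/398 - 115095*1/322520 = -83212/199 - 23019/64504 = -5372087629/12836296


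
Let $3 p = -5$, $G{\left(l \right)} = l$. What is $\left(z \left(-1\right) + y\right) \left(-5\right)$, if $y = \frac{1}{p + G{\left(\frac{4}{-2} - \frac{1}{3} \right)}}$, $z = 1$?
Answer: $\frac{25}{4} \approx 6.25$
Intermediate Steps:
$p = - \frac{5}{3}$ ($p = \frac{1}{3} \left(-5\right) = - \frac{5}{3} \approx -1.6667$)
$y = - \frac{1}{4}$ ($y = \frac{1}{- \frac{5}{3} + \left(\frac{4}{-2} - \frac{1}{3}\right)} = \frac{1}{- \frac{5}{3} + \left(4 \left(- \frac{1}{2}\right) - \frac{1}{3}\right)} = \frac{1}{- \frac{5}{3} - \frac{7}{3}} = \frac{1}{-4} = - \frac{1}{4} \approx -0.25$)
$\left(z \left(-1\right) + y\right) \left(-5\right) = \left(1 \left(-1\right) - \frac{1}{4}\right) \left(-5\right) = \left(-1 - \frac{1}{4}\right) \left(-5\right) = \left(- \frac{5}{4}\right) \left(-5\right) = \frac{25}{4}$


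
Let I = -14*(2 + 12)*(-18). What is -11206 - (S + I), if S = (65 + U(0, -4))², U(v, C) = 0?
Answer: -18959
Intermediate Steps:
I = 3528 (I = -14*14*(-18) = -196*(-18) = 3528)
S = 4225 (S = (65 + 0)² = 65² = 4225)
-11206 - (S + I) = -11206 - (4225 + 3528) = -11206 - 1*7753 = -11206 - 7753 = -18959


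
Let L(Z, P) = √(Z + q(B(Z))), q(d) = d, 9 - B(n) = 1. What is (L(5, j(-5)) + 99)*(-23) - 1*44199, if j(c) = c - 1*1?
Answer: -46476 - 23*√13 ≈ -46559.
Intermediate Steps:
B(n) = 8 (B(n) = 9 - 1*1 = 9 - 1 = 8)
j(c) = -1 + c (j(c) = c - 1 = -1 + c)
L(Z, P) = √(8 + Z) (L(Z, P) = √(Z + 8) = √(8 + Z))
(L(5, j(-5)) + 99)*(-23) - 1*44199 = (√(8 + 5) + 99)*(-23) - 1*44199 = (√13 + 99)*(-23) - 44199 = (99 + √13)*(-23) - 44199 = (-2277 - 23*√13) - 44199 = -46476 - 23*√13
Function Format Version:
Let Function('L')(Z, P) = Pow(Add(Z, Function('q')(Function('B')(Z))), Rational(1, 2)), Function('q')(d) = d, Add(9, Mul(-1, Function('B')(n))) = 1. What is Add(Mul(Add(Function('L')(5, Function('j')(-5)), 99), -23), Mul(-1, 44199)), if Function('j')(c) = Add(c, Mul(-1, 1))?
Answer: Add(-46476, Mul(-23, Pow(13, Rational(1, 2)))) ≈ -46559.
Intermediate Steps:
Function('B')(n) = 8 (Function('B')(n) = Add(9, Mul(-1, 1)) = Add(9, -1) = 8)
Function('j')(c) = Add(-1, c) (Function('j')(c) = Add(c, -1) = Add(-1, c))
Function('L')(Z, P) = Pow(Add(8, Z), Rational(1, 2)) (Function('L')(Z, P) = Pow(Add(Z, 8), Rational(1, 2)) = Pow(Add(8, Z), Rational(1, 2)))
Add(Mul(Add(Function('L')(5, Function('j')(-5)), 99), -23), Mul(-1, 44199)) = Add(Mul(Add(Pow(Add(8, 5), Rational(1, 2)), 99), -23), Mul(-1, 44199)) = Add(Mul(Add(Pow(13, Rational(1, 2)), 99), -23), -44199) = Add(Mul(Add(99, Pow(13, Rational(1, 2))), -23), -44199) = Add(Add(-2277, Mul(-23, Pow(13, Rational(1, 2)))), -44199) = Add(-46476, Mul(-23, Pow(13, Rational(1, 2))))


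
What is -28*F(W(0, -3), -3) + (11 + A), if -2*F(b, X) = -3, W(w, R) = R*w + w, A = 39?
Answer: 8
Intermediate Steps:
W(w, R) = w + R*w
F(b, X) = 3/2 (F(b, X) = -1/2*(-3) = 3/2)
-28*F(W(0, -3), -3) + (11 + A) = -28*3/2 + (11 + 39) = -42 + 50 = 8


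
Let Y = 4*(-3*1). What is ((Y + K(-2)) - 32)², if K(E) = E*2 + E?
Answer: 2500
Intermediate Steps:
Y = -12 (Y = 4*(-3) = -12)
K(E) = 3*E (K(E) = 2*E + E = 3*E)
((Y + K(-2)) - 32)² = ((-12 + 3*(-2)) - 32)² = ((-12 - 6) - 32)² = (-18 - 32)² = (-50)² = 2500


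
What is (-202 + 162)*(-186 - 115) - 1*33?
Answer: 12007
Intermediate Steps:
(-202 + 162)*(-186 - 115) - 1*33 = -40*(-301) - 33 = 12040 - 33 = 12007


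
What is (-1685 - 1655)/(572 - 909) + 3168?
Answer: 1070956/337 ≈ 3177.9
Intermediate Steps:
(-1685 - 1655)/(572 - 909) + 3168 = -3340/(-337) + 3168 = -3340*(-1/337) + 3168 = 3340/337 + 3168 = 1070956/337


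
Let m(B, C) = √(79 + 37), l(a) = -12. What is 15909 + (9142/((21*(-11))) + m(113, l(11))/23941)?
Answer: 523691/33 + 2*√29/23941 ≈ 15869.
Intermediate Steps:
m(B, C) = 2*√29 (m(B, C) = √116 = 2*√29)
15909 + (9142/((21*(-11))) + m(113, l(11))/23941) = 15909 + (9142/((21*(-11))) + (2*√29)/23941) = 15909 + (9142/(-231) + (2*√29)*(1/23941)) = 15909 + (9142*(-1/231) + 2*√29/23941) = 15909 + (-1306/33 + 2*√29/23941) = 523691/33 + 2*√29/23941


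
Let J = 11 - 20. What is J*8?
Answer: -72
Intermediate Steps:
J = -9
J*8 = -9*8 = -72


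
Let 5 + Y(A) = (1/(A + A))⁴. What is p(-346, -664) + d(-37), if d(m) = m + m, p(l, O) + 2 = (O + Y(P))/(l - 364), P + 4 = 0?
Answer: -218279937/2908160 ≈ -75.058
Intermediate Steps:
P = -4 (P = -4 + 0 = -4)
Y(A) = -5 + 1/(16*A⁴) (Y(A) = -5 + (1/(A + A))⁴ = -5 + (1/(2*A))⁴ = -5 + 1/(16*A⁴))
p(l, O) = -2 + (-20479/4096 + O)/(-364 + l) (p(l, O) = -2 + (O + (-5 + (1/16)/(-4)⁴))/(l - 364) = -2 + (O + (-5 + (1/16)*(1/256)))/(-364 + l) = -2 + (O + (-5 + 1/4096))/(-364 + l) = -2 + (O - 20479/4096)/(-364 + l) = -2 + (-20479/4096 + O)/(-364 + l))
d(m) = 2*m
p(-346, -664) + d(-37) = (2961409/4096 - 664 - 2*(-346))/(-364 - 346) + 2*(-37) = (2961409/4096 - 664 + 692)/(-710) - 74 = -1/710*3076097/4096 - 74 = -3076097/2908160 - 74 = -218279937/2908160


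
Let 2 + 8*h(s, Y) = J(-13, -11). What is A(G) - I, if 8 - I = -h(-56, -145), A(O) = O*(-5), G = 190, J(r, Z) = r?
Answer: -7649/8 ≈ -956.13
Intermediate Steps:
h(s, Y) = -15/8 (h(s, Y) = -1/4 + (1/8)*(-13) = -1/4 - 13/8 = -15/8)
A(O) = -5*O
I = 49/8 (I = 8 - (-1)*(-15)/8 = 8 - 1*15/8 = 8 - 15/8 = 49/8 ≈ 6.1250)
A(G) - I = -5*190 - 1*49/8 = -950 - 49/8 = -7649/8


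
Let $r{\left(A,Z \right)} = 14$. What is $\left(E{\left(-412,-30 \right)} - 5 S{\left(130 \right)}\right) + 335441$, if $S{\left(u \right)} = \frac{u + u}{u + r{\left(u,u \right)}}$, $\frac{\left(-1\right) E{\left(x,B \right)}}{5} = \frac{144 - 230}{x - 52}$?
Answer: $\frac{700380023}{2088} \approx 3.3543 \cdot 10^{5}$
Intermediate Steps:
$E{\left(x,B \right)} = \frac{430}{-52 + x}$ ($E{\left(x,B \right)} = - 5 \frac{144 - 230}{x - 52} = - 5 \left(- \frac{86}{-52 + x}\right) = \frac{430}{-52 + x}$)
$S{\left(u \right)} = \frac{2 u}{14 + u}$ ($S{\left(u \right)} = \frac{u + u}{u + 14} = \frac{2 u}{14 + u}$)
$\left(E{\left(-412,-30 \right)} - 5 S{\left(130 \right)}\right) + 335441 = \left(\frac{430}{-52 - 412} - 5 \cdot 2 \cdot 130 \frac{1}{14 + 130}\right) + 335441 = \left(\frac{430}{-464} - 5 \cdot 2 \cdot 130 \cdot \frac{1}{144}\right) + 335441 = \left(430 \left(- \frac{1}{464}\right) - 5 \cdot 2 \cdot 130 \cdot \frac{1}{144}\right) + 335441 = \left(- \frac{215}{232} - \frac{325}{36}\right) + 335441 = - \frac{20785}{2088} + 335441 = \frac{700380023}{2088}$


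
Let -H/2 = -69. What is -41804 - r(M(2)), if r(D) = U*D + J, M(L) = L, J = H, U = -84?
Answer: -41774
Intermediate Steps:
H = 138 (H = -2*(-69) = 138)
J = 138
r(D) = 138 - 84*D (r(D) = -84*D + 138 = 138 - 84*D)
-41804 - r(M(2)) = -41804 - (138 - 84*2) = -41804 - (138 - 168) = -41804 - 1*(-30) = -41804 + 30 = -41774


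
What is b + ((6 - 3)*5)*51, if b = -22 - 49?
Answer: 694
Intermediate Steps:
b = -71
b + ((6 - 3)*5)*51 = -71 + ((6 - 3)*5)*51 = -71 + (3*5)*51 = -71 + 15*51 = -71 + 765 = 694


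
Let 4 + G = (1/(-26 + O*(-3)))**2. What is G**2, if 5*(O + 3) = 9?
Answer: 2515122801/157351936 ≈ 15.984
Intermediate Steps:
O = -6/5 (O = -3 + (1/5)*9 = -3 + 9/5 = -6/5 ≈ -1.2000)
G = -50151/12544 (G = -4 + (1/(-26 - 6/5*(-3)))**2 = -4 + (1/(-26 + 18/5))**2 = -4 + (1/(-112/5))**2 = -4 + (-5/112)**2 = -4 + 25/12544 = -50151/12544 ≈ -3.9980)
G**2 = (-50151/12544)**2 = 2515122801/157351936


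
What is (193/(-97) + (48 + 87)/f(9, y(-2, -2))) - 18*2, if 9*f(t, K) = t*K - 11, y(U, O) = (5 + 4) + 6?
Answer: -339085/12028 ≈ -28.191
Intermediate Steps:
y(U, O) = 15 (y(U, O) = 9 + 6 = 15)
f(t, K) = -11/9 + K*t/9 (f(t, K) = (t*K - 11)/9 = (K*t - 11)/9 = (-11 + K*t)/9 = -11/9 + K*t/9)
(193/(-97) + (48 + 87)/f(9, y(-2, -2))) - 18*2 = (193/(-97) + (48 + 87)/(-11/9 + (⅑)*15*9)) - 18*2 = (193*(-1/97) + 135/(-11/9 + 15)) - 1*36 = (-193/97 + 135/(124/9)) - 36 = (-193/97 + 135*(9/124)) - 36 = (-193/97 + 1215/124) - 36 = 93923/12028 - 36 = -339085/12028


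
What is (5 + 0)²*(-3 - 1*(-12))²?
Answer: 2025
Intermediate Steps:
(5 + 0)²*(-3 - 1*(-12))² = 5²*(-3 + 12)² = 25*9² = 25*81 = 2025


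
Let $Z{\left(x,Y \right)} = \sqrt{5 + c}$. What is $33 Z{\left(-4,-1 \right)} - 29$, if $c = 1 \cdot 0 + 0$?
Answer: $-29 + 33 \sqrt{5} \approx 44.79$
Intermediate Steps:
$c = 0$ ($c = 0 + 0 = 0$)
$Z{\left(x,Y \right)} = \sqrt{5}$ ($Z{\left(x,Y \right)} = \sqrt{5 + 0} = \sqrt{5}$)
$33 Z{\left(-4,-1 \right)} - 29 = 33 \sqrt{5} - 29 = -29 + 33 \sqrt{5}$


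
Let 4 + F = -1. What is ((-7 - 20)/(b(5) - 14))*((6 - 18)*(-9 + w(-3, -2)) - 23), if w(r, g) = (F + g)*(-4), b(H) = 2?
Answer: -2259/4 ≈ -564.75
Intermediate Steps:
F = -5 (F = -4 - 1 = -5)
w(r, g) = 20 - 4*g (w(r, g) = (-5 + g)*(-4) = 20 - 4*g)
((-7 - 20)/(b(5) - 14))*((6 - 18)*(-9 + w(-3, -2)) - 23) = ((-7 - 20)/(2 - 14))*((6 - 18)*(-9 + (20 - 4*(-2))) - 23) = (-27/(-12))*(-12*(-9 + (20 + 8)) - 23) = (-27*(-1/12))*(-12*(-9 + 28) - 23) = 9*(-12*19 - 23)/4 = 9*(-228 - 23)/4 = (9/4)*(-251) = -2259/4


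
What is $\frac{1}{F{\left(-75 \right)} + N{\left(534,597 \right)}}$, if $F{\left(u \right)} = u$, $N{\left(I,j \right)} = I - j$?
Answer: $- \frac{1}{138} \approx -0.0072464$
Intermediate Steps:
$\frac{1}{F{\left(-75 \right)} + N{\left(534,597 \right)}} = \frac{1}{-75 + \left(534 - 597\right)} = \frac{1}{-75 - 63} = \frac{1}{-138} = - \frac{1}{138}$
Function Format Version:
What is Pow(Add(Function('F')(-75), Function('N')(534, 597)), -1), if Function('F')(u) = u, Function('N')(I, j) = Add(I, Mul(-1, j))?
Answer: Rational(-1, 138) ≈ -0.0072464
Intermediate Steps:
Pow(Add(Function('F')(-75), Function('N')(534, 597)), -1) = Pow(Add(-75, Add(534, Mul(-1, 597))), -1) = Pow(Add(-75, Add(534, -597)), -1) = Pow(Add(-75, -63), -1) = Pow(-138, -1) = Rational(-1, 138)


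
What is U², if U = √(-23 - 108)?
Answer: -131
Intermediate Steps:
U = I*√131 (U = √(-131) = I*√131 ≈ 11.446*I)
U² = (I*√131)² = -131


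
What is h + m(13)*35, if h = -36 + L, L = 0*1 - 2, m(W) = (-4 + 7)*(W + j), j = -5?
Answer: 802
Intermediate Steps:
m(W) = -15 + 3*W (m(W) = (-4 + 7)*(W - 5) = 3*(-5 + W) = -15 + 3*W)
L = -2 (L = 0 - 2 = -2)
h = -38 (h = -36 - 2 = -38)
h + m(13)*35 = -38 + (-15 + 3*13)*35 = -38 + (-15 + 39)*35 = -38 + 24*35 = -38 + 840 = 802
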